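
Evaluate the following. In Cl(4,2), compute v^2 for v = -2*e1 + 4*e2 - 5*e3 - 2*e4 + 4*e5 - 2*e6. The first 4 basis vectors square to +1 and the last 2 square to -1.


v^2 = sum of c_i^2 * e_i^2
Positive signature terms (e_i^2 = +1): (-2)^2 + 4^2 + (-5)^2 + (-2)^2 = 49
Negative signature terms (e_j^2 = -1): 4^2 + (-2)^2 = 20
v^2 = 49 - 20 = 29


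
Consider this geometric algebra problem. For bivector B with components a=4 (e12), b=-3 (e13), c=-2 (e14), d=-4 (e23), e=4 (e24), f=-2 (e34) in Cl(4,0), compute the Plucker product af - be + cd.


Plucker relation: af - be + cd
a*f = 4*(-2) = -8
b*e = (-3)*4 = -12
c*d = (-2)*(-4) = 8
af - be + cd = -8 - (-12) + 8
= 12


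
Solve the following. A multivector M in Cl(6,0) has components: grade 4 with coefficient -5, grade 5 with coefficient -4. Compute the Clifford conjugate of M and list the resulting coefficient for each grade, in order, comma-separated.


Clifford conjugate sign for grade k: (-1)^(k(k+1)/2)
Grade 4: (-1)^(4*5/2) = (-1)^10 = 1, coeff -5 -> -5
Grade 5: (-1)^(5*6/2) = (-1)^15 = -1, coeff -4 -> 4
Conjugated coefficients: -5, 4


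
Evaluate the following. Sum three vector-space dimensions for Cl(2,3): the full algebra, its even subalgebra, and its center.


n = 2 + 3 = 5
Total dim = 2^5 = 32
Even subalgebra dim = 2^4 = 16
n is odd, so center dim = 2
Sum = 32 + 16 + 2 = 50


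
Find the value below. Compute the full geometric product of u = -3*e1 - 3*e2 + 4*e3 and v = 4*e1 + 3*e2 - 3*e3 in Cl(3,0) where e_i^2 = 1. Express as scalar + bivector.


In Cl(3,0): e_i^2 = 1, e_ie_j = -e_je_i for i != j.
Scalar part = u . v = (-3)*4 + (-3)*3 + 4*(-3)
= -12 + (-9) + (-12) = -33
e12 coeff = (-3)*3 - (-3)*4 = -9 - (-12) = 3
e13 coeff = (-3)*(-3) - 4*4 = 9 - 16 = -7
e23 coeff = (-3)*(-3) - 4*3 = 9 - 12 = -3
uv = -33 + 3*e12 - 7*e13 - 3*e23


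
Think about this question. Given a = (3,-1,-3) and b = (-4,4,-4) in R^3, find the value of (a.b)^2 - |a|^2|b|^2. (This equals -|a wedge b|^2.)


a . b = 3*(-4) + (-1)*4 + (-3)*(-4)
= -12 + (-4) + 12 = -4
|a|^2 = 3^2 + (-1)^2 + (-3)^2 = 19
|b|^2 = (-4)^2 + 4^2 + (-4)^2 = 48
(a.b)^2 = (-4)^2 = 16
|a|^2 * |b|^2 = 19 * 48 = 912
Result = 16 - 912 = -896


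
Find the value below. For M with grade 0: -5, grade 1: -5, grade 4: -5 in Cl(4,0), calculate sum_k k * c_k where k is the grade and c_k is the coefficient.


Grade-weighted sum = sum of grade_k * coefficient_k
0*(-5) = 0
1*(-5) = -5
4*(-5) = -20
Total = 0 + (-5) + (-20) = -25


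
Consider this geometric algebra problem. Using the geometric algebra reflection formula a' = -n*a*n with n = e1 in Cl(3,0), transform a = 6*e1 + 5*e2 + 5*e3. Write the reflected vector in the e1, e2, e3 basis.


Reflection formula: a' = -n*a*n, with n = e1 (unit vector, n^2 = 1).
For reflection through hyperplane perp to e1:
The component along e1 flips sign, others stay.
a = (6, 5, 5)
a' = (-6, 5, 5)
a' = -6*e1 + 5*e2 + 5*e3


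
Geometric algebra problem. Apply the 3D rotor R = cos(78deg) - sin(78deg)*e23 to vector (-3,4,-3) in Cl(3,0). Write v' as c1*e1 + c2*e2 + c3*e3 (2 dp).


Rotor R = cos(78deg) - sin(78deg)*e23
Rotation angle theta = 2 * 78 = 156 degrees in the e23 plane (e2 -> e3).
The component perpendicular to the plane (e1) is invariant: v'_1 = v1 = -3.00
cos(156deg) = -0.9135, sin(156deg) = 0.4067
v'_2 = v2*cos(theta) - v3*sin(theta) = 4*(-0.9135) - (-3)*0.4067 = -2.43
v'_3 = v2*sin(theta) + v3*cos(theta) = 4*0.4067 + (-3)*(-0.9135) = 4.37
v' = -3.00*e1 - 2.43*e2 + 4.37*e3


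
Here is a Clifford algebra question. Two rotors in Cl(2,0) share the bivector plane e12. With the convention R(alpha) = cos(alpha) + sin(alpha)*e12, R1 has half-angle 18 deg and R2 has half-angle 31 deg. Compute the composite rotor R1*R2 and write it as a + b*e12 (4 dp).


Same-plane rotors commute and their half-angles add:
R1*R2 = cos(a1 + a2) + sin(a1 + a2)*e12.
a1 + a2 = 18 + 31 = 49 deg
cos(49 deg) = 0.6561
sin(49 deg) = 0.7547
R1*R2 = 0.6561 + 0.7547*e12


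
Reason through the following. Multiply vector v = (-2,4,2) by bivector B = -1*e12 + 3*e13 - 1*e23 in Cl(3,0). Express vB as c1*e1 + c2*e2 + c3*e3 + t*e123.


vB has grade-1 (vector) and grade-3 (trivector) parts: vB = (v _| B) + (v ^ B).
Vector part <vB>_1:
  e1: -v2*b12 - v3*b13 = -(4)*(-1) - (2)*(3) = -2
  e2: v1*b12 - v3*b23 = (-2)*(-1) - (2)*(-1) = 4
  e3: v1*b13 + v2*b23 = (-2)*(3) + (4)*(-1) = -10
Trivector part <vB>_3:
  e123: v1*b23 - v2*b13 + v3*b12 = (-2)*(-1) - (4)*(3) + (2)*(-1) = -12
vB = -2*e1 + 4*e2 - 10*e3 - 12*e123


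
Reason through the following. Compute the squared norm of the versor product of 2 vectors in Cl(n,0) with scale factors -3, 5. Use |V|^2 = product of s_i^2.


Each vector v_i has |v_i|^2 = s_i^2
Squared scales: (-3)^2 = 9, 5^2 = 25
|V|^2 = 9 * 25
= 225


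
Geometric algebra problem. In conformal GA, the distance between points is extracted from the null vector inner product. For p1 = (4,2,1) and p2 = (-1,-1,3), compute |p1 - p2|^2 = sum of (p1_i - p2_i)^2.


p1 - p2 = (5, 3, -2)
|p1 - p2|^2 = 5^2 + 3^2 + (-2)^2
= 25 + 9 + 4
= 38


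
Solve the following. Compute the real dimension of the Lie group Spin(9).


Spin(n) double-covers SO(n); both have Lie algebra so(n) of dimension n(n-1)/2.
n = 9
n(n-1) = 9 * 8 = 72
dim Spin(9) = 72/2 = 36


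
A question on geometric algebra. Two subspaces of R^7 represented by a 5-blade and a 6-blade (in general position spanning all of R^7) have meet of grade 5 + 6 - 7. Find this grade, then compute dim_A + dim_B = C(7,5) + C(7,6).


Meet grade = grade(A) + grade(B) - n
= 5 + 6 - 7 = 4
C(7,5) = 21
C(7,6) = 7
dim_A + dim_B = 21 + 7 = 28


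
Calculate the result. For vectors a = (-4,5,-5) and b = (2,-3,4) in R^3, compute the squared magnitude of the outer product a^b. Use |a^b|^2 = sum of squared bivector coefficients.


a wedge b = (a1*b2 - a2*b1)*e12 + (a1*b3 - a3*b1)*e13 + (a2*b3 - a3*b2)*e23
e12 coeff: (-4)*(-3) - 5*2 = 12 - 10 = 2
e13 coeff: (-4)*4 - (-5)*2 = -16 - (-10) = -6
e23 coeff: 5*4 - (-5)*(-3) = 20 - 15 = 5
|a wedge b|^2 = 2^2 + (-6)^2 + 5^2
= 4 + 36 + 25
= 65


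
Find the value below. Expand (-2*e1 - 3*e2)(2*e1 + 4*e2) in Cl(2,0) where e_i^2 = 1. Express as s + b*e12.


Expand: (-2*e1 - 3*e2)(2*e1 + 4*e2)
= (-2)*2*e1e1 + (-2)*4*e1e2 + (-3)*2*e2e1 + (-3)*4*e2e2
Using e1^2 = e2^2 = 1, e2e1 = -e1e2:
Scalar part s = (-2)*2 + (-3)*4 = -4 + (-12) = -16
Bivector part b = (-2)*4 - (-3)*2 = -8 - (-6) = -2
uv = -16 - 2*e12


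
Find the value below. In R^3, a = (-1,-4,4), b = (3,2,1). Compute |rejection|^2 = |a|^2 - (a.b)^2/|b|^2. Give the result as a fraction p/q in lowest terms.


|a|^2 = (-1)^2 + (-4)^2 + 4^2 = 33
|b|^2 = 3^2 + 2^2 + 1^2 = 14
a . b = (-1)*3 + (-4)*2 + 4*1 = -7
(a.b)^2 = (-7)^2 = 49
|rej|^2 = 33 - 49/14
= (462 - 49)/14
= 413/14
In lowest terms: 59/2


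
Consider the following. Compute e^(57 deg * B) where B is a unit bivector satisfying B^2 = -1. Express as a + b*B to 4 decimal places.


For a unit bivector B with B^2 = -1, the exponential series gives
e^(theta*B) = cos(theta) + sin(theta)*B (the GA analogue of Euler's formula).
theta = 57 degrees = 0.994838 rad
cos(57 deg) = 0.5446
sin(57 deg) = 0.8387
exp(theta*B) = 0.5446 + 0.8387*B


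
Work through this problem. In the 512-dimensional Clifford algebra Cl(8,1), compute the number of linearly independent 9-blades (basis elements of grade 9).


Number of grade-k basis blades in Cl(p,q) with n = p + q is C(n, k).
n = 8 + 1 = 9
C(9, 9) = 9! / (9! * 0!)
= 362880 / (362880 * 1)
= 1


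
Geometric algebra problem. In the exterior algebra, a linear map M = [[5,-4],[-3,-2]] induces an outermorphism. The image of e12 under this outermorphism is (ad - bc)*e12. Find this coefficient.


The outermorphism of a linear map f sends e1^e2 to f(e1)^f(e2).
f(e1) = 5*e1 - 3*e2
f(e2) = -4*e1 - 2*e2
f(e1) ^ f(e2) = (5*e1 - 3*e2) ^ (-4*e1 - 2*e2)
= 5*(-2)*e12 + (-3)*(-4)*e21
= (-10 - 12)*e12
= -22*e12
Coefficient = -22


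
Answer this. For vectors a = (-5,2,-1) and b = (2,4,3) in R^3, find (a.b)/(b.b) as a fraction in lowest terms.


Projection coefficient = (a . b) / (b . b)
a . b = (-5)*2 + 2*4 + (-1)*3
= -10 + 8 + (-3) = -5
b . b = 2^2 + 4^2 + 3^2
= 4 + 16 + 9 = 29
Coefficient = -5/29
In lowest terms: -5/29


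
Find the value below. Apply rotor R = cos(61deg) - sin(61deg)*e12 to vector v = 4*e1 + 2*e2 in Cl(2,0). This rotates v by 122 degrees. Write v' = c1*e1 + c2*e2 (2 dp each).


Rotor R = cos(61deg) - sin(61deg)*e12
Rotation angle theta = 2 * 61 = 122 degrees
v' = R*v*~R rotates v by theta.
cos(122deg) = -0.5299, sin(122deg) = 0.8480
v'_1 = 4*cos(122deg) - 2*sin(122deg)
= 4*(-0.5299) - 2*0.8480
= -3.82
v'_2 = 4*sin(122deg) + 2*cos(122deg)
= 4*0.8480 + 2*(-0.5299)
= 2.33
v' = -3.82*e1 + 2.33*e2


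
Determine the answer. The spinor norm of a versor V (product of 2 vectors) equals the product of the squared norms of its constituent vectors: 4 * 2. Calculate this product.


Spinor norm N(V) = |v1|^2 * |v2|^2 * ... * |v2|^2
= 4 * 2
Running product: 4, 8
N(V) = 8


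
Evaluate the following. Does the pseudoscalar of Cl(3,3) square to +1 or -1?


The pseudoscalar I = e1...e_n (product of all n generators) of Cl(p,q) satisfies I^2 = (-1)^(q + n(n-1)/2).
p = 3, q = 3, n = p + q = 6
n(n-1)/2 = 6 * 5 / 2 = 15
Exponent = q + n(n-1)/2 = 3 + 15 = 18
I^2 = (-1)^18 = +1


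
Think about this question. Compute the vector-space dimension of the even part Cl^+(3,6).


Even subalgebra dimension = 2^(n-1)
n = 3 + 6 = 9
2^(9 - 1) = 2^8 = 256
Verification: sum of C(9,k) for even k = 1 + 36 + 126 + 84 + 9 = 256
Result = 256


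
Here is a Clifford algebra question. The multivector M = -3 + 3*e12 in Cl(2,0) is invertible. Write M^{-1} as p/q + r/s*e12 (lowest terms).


M = -3 + 3*e12, where e12^2 = -1.
Since M commutes with its reverse ~M = a - b*e12, M * ~M = a^2 - b^2*e12^2 = a^2 + b^2.
So M^{-1} = ~M / (a^2 + b^2) = (a - b*e12)/(a^2 + b^2).
a^2 + b^2 = 9 + 9 = 18
Scalar part = -3/18 = -1/6
Bivector coeff = -3/18 = -1/6
M^{-1} = -1/6 - 1/6*e12


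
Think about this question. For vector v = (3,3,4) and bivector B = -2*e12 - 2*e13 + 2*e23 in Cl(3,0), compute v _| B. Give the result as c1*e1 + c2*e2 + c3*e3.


Left contraction v _| B = <vB>_1 (grade-1 part of the geometric product vB).
Using e1_|e12 = e2, e2_|e12 = -e1, e1_|e13 = e3, e3_|e13 = -e1, e2_|e23 = e3, e3_|e23 = -e2:
e1 coeff: -v2*b12 - v3*b13 = -(3)*(-2) - (4)*(-2) = 14
e2 coeff: v1*b12 - v3*b23 = (3)*(-2) - (4)*(2) = -14
e3 coeff: v1*b13 + v2*b23 = (3)*(-2) + (3)*(2) = 0
v _| B = 14*e1 - 14*e2 + 0*e3


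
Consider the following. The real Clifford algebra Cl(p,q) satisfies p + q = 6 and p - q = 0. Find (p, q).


We need p + q = 6 and p - q = 0.
Adding: 2p = 6 + 0 = 6, so p = 3.
Then q = 6 - 3 = 3.
(p, q) = (3, 3)


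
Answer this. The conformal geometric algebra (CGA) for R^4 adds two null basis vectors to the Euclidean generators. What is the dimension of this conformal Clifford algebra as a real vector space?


The conformal model of R^4 uses Cl(5,1): the 4 Euclidean generators plus two extra orthogonal generators e+ (e+^2 = +1) and e- (e-^2 = -1), from which the null vectors e0, einf are built.
Number of generators m = 4 + 2 = 6.
dim Cl(p,q) = 2^m = 2^6 = 64


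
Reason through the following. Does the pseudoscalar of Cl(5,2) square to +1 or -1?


The pseudoscalar I = e1...e_n (product of all n generators) of Cl(p,q) satisfies I^2 = (-1)^(q + n(n-1)/2).
p = 5, q = 2, n = p + q = 7
n(n-1)/2 = 7 * 6 / 2 = 21
Exponent = q + n(n-1)/2 = 2 + 21 = 23
I^2 = (-1)^23 = -1


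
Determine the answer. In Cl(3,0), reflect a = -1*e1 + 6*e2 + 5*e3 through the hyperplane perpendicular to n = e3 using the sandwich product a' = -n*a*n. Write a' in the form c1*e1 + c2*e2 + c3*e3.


Reflection formula: a' = -n*a*n, with n = e3 (unit vector, n^2 = 1).
For reflection through hyperplane perp to e3:
The component along e3 flips sign, others stay.
a = (-1, 6, 5)
a' = (-1, 6, -5)
a' = -1*e1 + 6*e2 - 5*e3


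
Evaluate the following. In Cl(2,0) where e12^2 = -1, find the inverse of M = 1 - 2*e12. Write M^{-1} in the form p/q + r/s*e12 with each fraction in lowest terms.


M = 1 - 2*e12, where e12^2 = -1.
Since M commutes with its reverse ~M = a - b*e12, M * ~M = a^2 - b^2*e12^2 = a^2 + b^2.
So M^{-1} = ~M / (a^2 + b^2) = (a - b*e12)/(a^2 + b^2).
a^2 + b^2 = 1 + 4 = 5
Scalar part = 1/5 = 1/5
Bivector coeff = 2/5 = 2/5
M^{-1} = 1/5 + 2/5*e12


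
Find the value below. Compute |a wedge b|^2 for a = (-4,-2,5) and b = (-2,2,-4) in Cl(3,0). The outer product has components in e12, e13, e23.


a wedge b = (a1*b2 - a2*b1)*e12 + (a1*b3 - a3*b1)*e13 + (a2*b3 - a3*b2)*e23
e12 coeff: (-4)*2 - (-2)*(-2) = -8 - 4 = -12
e13 coeff: (-4)*(-4) - 5*(-2) = 16 - (-10) = 26
e23 coeff: (-2)*(-4) - 5*2 = 8 - 10 = -2
|a wedge b|^2 = (-12)^2 + 26^2 + (-2)^2
= 144 + 676 + 4
= 824


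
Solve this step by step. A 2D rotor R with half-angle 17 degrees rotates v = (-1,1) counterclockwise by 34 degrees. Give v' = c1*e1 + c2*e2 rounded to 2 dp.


Rotor R = cos(17deg) - sin(17deg)*e12
Rotation angle theta = 2 * 17 = 34 degrees
v' = R*v*~R rotates v by theta.
cos(34deg) = 0.8290, sin(34deg) = 0.5592
v'_1 = -1*cos(34deg) - 1*sin(34deg)
= -1*0.8290 - 1*0.5592
= -1.39
v'_2 = -1*sin(34deg) + 1*cos(34deg)
= -1*0.5592 + 1*0.8290
= 0.27
v' = -1.39*e1 + 0.27*e2


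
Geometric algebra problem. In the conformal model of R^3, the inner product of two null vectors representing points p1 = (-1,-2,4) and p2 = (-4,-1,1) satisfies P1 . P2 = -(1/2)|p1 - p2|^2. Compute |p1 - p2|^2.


p1 - p2 = (3, -1, 3)
|p1 - p2|^2 = 3^2 + (-1)^2 + 3^2
= 9 + 1 + 9
= 19


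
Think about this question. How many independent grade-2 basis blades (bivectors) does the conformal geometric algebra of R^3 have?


The conformal model of R^3 uses Cl(4,1) with m = 3 + 2 = 5 generators.
Number of grade-2 blades = C(m, 2) = C(5, 2)
= 5*4/2 = 10


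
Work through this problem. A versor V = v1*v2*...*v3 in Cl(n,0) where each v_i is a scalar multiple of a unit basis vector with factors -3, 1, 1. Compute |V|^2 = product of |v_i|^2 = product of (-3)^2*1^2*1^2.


Each vector v_i has |v_i|^2 = s_i^2
Squared scales: (-3)^2 = 9, 1^2 = 1, 1^2 = 1
|V|^2 = 9 * 1 * 1
= 9


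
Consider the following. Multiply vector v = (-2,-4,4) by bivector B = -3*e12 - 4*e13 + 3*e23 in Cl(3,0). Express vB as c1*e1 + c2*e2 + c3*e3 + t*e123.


vB has grade-1 (vector) and grade-3 (trivector) parts: vB = (v _| B) + (v ^ B).
Vector part <vB>_1:
  e1: -v2*b12 - v3*b13 = -(-4)*(-3) - (4)*(-4) = 4
  e2: v1*b12 - v3*b23 = (-2)*(-3) - (4)*(3) = -6
  e3: v1*b13 + v2*b23 = (-2)*(-4) + (-4)*(3) = -4
Trivector part <vB>_3:
  e123: v1*b23 - v2*b13 + v3*b12 = (-2)*(3) - (-4)*(-4) + (4)*(-3) = -34
vB = 4*e1 - 6*e2 - 4*e3 - 34*e123


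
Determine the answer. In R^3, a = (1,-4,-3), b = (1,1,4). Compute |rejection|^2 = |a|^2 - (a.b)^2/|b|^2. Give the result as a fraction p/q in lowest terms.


|a|^2 = 1^2 + (-4)^2 + (-3)^2 = 26
|b|^2 = 1^2 + 1^2 + 4^2 = 18
a . b = 1*1 + (-4)*1 + (-3)*4 = -15
(a.b)^2 = (-15)^2 = 225
|rej|^2 = 26 - 225/18
= (468 - 225)/18
= 243/18
In lowest terms: 27/2


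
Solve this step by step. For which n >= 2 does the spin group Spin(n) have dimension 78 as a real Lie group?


dim Spin(n) = dim so(n) = n(n-1)/2.
Solve n(n-1)/2 = 78, i.e. n^2 - n - 156 = 0.
Discriminant = 1 + 8*78 = 625
n = (1 + sqrt(625))/2 = (1 + 25)/2 = 13


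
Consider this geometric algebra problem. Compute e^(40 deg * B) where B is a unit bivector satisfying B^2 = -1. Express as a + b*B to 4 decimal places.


For a unit bivector B with B^2 = -1, the exponential series gives
e^(theta*B) = cos(theta) + sin(theta)*B (the GA analogue of Euler's formula).
theta = 40 degrees = 0.698132 rad
cos(40 deg) = 0.7660
sin(40 deg) = 0.6428
exp(theta*B) = 0.7660 + 0.6428*B


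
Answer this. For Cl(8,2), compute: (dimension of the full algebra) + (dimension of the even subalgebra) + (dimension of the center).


n = 8 + 2 = 10
Total dim = 2^10 = 1024
Even subalgebra dim = 2^9 = 512
n is even, so center dim = 1
Sum = 1024 + 512 + 1 = 1537


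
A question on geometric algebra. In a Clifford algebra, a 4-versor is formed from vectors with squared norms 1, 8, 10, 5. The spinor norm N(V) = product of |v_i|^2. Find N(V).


Spinor norm N(V) = |v1|^2 * |v2|^2 * ... * |v4|^2
= 1 * 8 * 10 * 5
Running product: 1, 8, 80, 400
N(V) = 400


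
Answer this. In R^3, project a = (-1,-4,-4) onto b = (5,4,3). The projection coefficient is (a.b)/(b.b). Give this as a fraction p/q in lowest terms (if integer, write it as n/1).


Projection coefficient = (a . b) / (b . b)
a . b = (-1)*5 + (-4)*4 + (-4)*3
= -5 + (-16) + (-12) = -33
b . b = 5^2 + 4^2 + 3^2
= 25 + 16 + 9 = 50
Coefficient = -33/50
In lowest terms: -33/50


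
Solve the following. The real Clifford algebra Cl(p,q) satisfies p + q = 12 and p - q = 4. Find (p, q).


We need p + q = 12 and p - q = 4.
Adding: 2p = 12 + 4 = 16, so p = 8.
Then q = 12 - 8 = 4.
(p, q) = (8, 4)


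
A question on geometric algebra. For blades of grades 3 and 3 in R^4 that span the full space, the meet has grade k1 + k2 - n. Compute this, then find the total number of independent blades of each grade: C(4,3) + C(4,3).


Meet grade = grade(A) + grade(B) - n
= 3 + 3 - 4 = 2
C(4,3) = 4
C(4,3) = 4
dim_A + dim_B = 4 + 4 = 8


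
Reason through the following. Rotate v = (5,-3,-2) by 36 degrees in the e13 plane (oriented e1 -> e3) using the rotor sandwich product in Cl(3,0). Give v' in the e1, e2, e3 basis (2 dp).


Rotor R = cos(18deg) - sin(18deg)*e13
Rotation angle theta = 2 * 18 = 36 degrees in the e13 plane (e1 -> e3).
The component perpendicular to the plane (e2) is invariant: v'_2 = v2 = -3.00
cos(36deg) = 0.8090, sin(36deg) = 0.5878
v'_1 = v1*cos(theta) - v3*sin(theta) = 5*0.8090 - (-2)*0.5878 = 5.22
v'_3 = v1*sin(theta) + v3*cos(theta) = 5*0.5878 + (-2)*0.8090 = 1.32
v' = 5.22*e1 - 3.00*e2 + 1.32*e3


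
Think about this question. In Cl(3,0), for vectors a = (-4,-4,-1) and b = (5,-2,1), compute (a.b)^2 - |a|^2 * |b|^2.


a . b = (-4)*5 + (-4)*(-2) + (-1)*1
= -20 + 8 + (-1) = -13
|a|^2 = (-4)^2 + (-4)^2 + (-1)^2 = 33
|b|^2 = 5^2 + (-2)^2 + 1^2 = 30
(a.b)^2 = (-13)^2 = 169
|a|^2 * |b|^2 = 33 * 30 = 990
Result = 169 - 990 = -821


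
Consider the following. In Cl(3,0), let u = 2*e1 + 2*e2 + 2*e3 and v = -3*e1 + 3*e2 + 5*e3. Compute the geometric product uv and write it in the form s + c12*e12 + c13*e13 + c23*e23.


In Cl(3,0): e_i^2 = 1, e_ie_j = -e_je_i for i != j.
Scalar part = u . v = 2*(-3) + 2*3 + 2*5
= -6 + 6 + 10 = 10
e12 coeff = 2*3 - 2*(-3) = 6 - (-6) = 12
e13 coeff = 2*5 - 2*(-3) = 10 - (-6) = 16
e23 coeff = 2*5 - 2*3 = 10 - 6 = 4
uv = 10 + 12*e12 + 16*e13 + 4*e23


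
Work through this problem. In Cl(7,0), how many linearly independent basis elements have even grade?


Even subalgebra dimension = 2^(n-1)
n = 7 + 0 = 7
2^(7 - 1) = 2^6 = 64
Verification: sum of C(7,k) for even k = 1 + 21 + 35 + 7 = 64
Result = 64


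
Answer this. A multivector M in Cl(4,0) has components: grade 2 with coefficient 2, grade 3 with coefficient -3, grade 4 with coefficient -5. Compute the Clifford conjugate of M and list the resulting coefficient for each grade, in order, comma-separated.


Clifford conjugate sign for grade k: (-1)^(k(k+1)/2)
Grade 2: (-1)^(2*3/2) = (-1)^3 = -1, coeff 2 -> -2
Grade 3: (-1)^(3*4/2) = (-1)^6 = 1, coeff -3 -> -3
Grade 4: (-1)^(4*5/2) = (-1)^10 = 1, coeff -5 -> -5
Conjugated coefficients: -2, -3, -5


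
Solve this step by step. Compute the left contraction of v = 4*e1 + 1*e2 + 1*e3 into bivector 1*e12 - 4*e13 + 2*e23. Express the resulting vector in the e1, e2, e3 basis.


Left contraction v _| B = <vB>_1 (grade-1 part of the geometric product vB).
Using e1_|e12 = e2, e2_|e12 = -e1, e1_|e13 = e3, e3_|e13 = -e1, e2_|e23 = e3, e3_|e23 = -e2:
e1 coeff: -v2*b12 - v3*b13 = -(1)*(1) - (1)*(-4) = 3
e2 coeff: v1*b12 - v3*b23 = (4)*(1) - (1)*(2) = 2
e3 coeff: v1*b13 + v2*b23 = (4)*(-4) + (1)*(2) = -14
v _| B = 3*e1 + 2*e2 - 14*e3


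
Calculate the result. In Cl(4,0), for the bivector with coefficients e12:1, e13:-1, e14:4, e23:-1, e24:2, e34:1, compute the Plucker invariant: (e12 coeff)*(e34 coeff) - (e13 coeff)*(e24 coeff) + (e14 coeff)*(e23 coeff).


Plucker relation: af - be + cd
a*f = 1*1 = 1
b*e = (-1)*2 = -2
c*d = 4*(-1) = -4
af - be + cd = 1 - (-2) + (-4)
= -1


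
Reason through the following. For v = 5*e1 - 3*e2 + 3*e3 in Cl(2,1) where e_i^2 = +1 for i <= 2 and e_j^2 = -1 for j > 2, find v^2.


v^2 = sum of c_i^2 * e_i^2
Positive signature terms (e_i^2 = +1): 5^2 + (-3)^2 = 34
Negative signature terms (e_j^2 = -1): 3^2 = 9
v^2 = 34 - 9 = 25


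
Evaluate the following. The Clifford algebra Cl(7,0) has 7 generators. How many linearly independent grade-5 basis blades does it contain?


Number of grade-k basis blades in Cl(p,q) with n = p + q is C(n, k).
n = 7 + 0 = 7
C(7, 5) = 7! / (5! * 2!)
= 5040 / (120 * 2)
= 21


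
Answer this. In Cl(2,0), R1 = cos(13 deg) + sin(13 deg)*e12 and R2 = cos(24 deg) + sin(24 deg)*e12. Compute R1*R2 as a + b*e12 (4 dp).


Same-plane rotors commute and their half-angles add:
R1*R2 = cos(a1 + a2) + sin(a1 + a2)*e12.
a1 + a2 = 13 + 24 = 37 deg
cos(37 deg) = 0.7986
sin(37 deg) = 0.6018
R1*R2 = 0.7986 + 0.6018*e12


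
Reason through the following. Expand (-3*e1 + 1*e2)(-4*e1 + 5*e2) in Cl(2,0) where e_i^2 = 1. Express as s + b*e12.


Expand: (-3*e1 + 1*e2)(-4*e1 + 5*e2)
= (-3)*(-4)*e1e1 + (-3)*5*e1e2 + 1*(-4)*e2e1 + 1*5*e2e2
Using e1^2 = e2^2 = 1, e2e1 = -e1e2:
Scalar part s = (-3)*(-4) + 1*5 = 12 + 5 = 17
Bivector part b = (-3)*5 - 1*(-4) = -15 - (-4) = -11
uv = 17 - 11*e12


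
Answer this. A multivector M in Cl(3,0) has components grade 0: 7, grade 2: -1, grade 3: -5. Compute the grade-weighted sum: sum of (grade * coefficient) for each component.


Grade-weighted sum = sum of grade_k * coefficient_k
0*7 = 0
2*(-1) = -2
3*(-5) = -15
Total = 0 + (-2) + (-15) = -17


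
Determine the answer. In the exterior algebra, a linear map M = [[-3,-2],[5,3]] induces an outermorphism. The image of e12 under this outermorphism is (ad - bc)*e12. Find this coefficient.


The outermorphism of a linear map f sends e1^e2 to f(e1)^f(e2).
f(e1) = -3*e1 + 5*e2
f(e2) = -2*e1 + 3*e2
f(e1) ^ f(e2) = (-3*e1 + 5*e2) ^ (-2*e1 + 3*e2)
= (-3)*3*e12 + 5*(-2)*e21
= (-9 - (-10))*e12
= 1*e12
Coefficient = 1


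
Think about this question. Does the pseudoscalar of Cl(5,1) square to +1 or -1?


The pseudoscalar I = e1...e_n (product of all n generators) of Cl(p,q) satisfies I^2 = (-1)^(q + n(n-1)/2).
p = 5, q = 1, n = p + q = 6
n(n-1)/2 = 6 * 5 / 2 = 15
Exponent = q + n(n-1)/2 = 1 + 15 = 16
I^2 = (-1)^16 = +1


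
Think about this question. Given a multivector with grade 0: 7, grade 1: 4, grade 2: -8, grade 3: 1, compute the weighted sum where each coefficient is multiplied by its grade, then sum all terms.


Grade-weighted sum = sum of grade_k * coefficient_k
0*7 = 0
1*4 = 4
2*(-8) = -16
3*1 = 3
Total = 0 + 4 + (-16) + 3 = -9


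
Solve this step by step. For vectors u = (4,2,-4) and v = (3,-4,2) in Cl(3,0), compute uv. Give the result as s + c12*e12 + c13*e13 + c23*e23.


In Cl(3,0): e_i^2 = 1, e_ie_j = -e_je_i for i != j.
Scalar part = u . v = 4*3 + 2*(-4) + (-4)*2
= 12 + (-8) + (-8) = -4
e12 coeff = 4*(-4) - 2*3 = -16 - 6 = -22
e13 coeff = 4*2 - (-4)*3 = 8 - (-12) = 20
e23 coeff = 2*2 - (-4)*(-4) = 4 - 16 = -12
uv = -4 - 22*e12 + 20*e13 - 12*e23


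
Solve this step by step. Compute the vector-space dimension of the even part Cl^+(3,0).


Even subalgebra dimension = 2^(n-1)
n = 3 + 0 = 3
2^(3 - 1) = 2^2 = 4
Verification: sum of C(3,k) for even k = 1 + 3 = 4
Result = 4


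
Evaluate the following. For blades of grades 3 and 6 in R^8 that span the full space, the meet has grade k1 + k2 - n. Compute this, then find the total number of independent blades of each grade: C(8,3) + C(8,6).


Meet grade = grade(A) + grade(B) - n
= 3 + 6 - 8 = 1
C(8,3) = 56
C(8,6) = 28
dim_A + dim_B = 56 + 28 = 84


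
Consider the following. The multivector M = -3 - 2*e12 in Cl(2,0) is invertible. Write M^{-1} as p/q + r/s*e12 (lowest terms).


M = -3 - 2*e12, where e12^2 = -1.
Since M commutes with its reverse ~M = a - b*e12, M * ~M = a^2 - b^2*e12^2 = a^2 + b^2.
So M^{-1} = ~M / (a^2 + b^2) = (a - b*e12)/(a^2 + b^2).
a^2 + b^2 = 9 + 4 = 13
Scalar part = -3/13 = -3/13
Bivector coeff = 2/13 = 2/13
M^{-1} = -3/13 + 2/13*e12


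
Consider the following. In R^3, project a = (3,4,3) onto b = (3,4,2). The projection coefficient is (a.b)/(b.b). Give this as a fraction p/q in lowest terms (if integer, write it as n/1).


Projection coefficient = (a . b) / (b . b)
a . b = 3*3 + 4*4 + 3*2
= 9 + 16 + 6 = 31
b . b = 3^2 + 4^2 + 2^2
= 9 + 16 + 4 = 29
Coefficient = 31/29
In lowest terms: 31/29


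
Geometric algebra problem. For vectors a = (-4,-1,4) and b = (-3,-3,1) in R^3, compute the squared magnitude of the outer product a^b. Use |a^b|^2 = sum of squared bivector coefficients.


a wedge b = (a1*b2 - a2*b1)*e12 + (a1*b3 - a3*b1)*e13 + (a2*b3 - a3*b2)*e23
e12 coeff: (-4)*(-3) - (-1)*(-3) = 12 - 3 = 9
e13 coeff: (-4)*1 - 4*(-3) = -4 - (-12) = 8
e23 coeff: (-1)*1 - 4*(-3) = -1 - (-12) = 11
|a wedge b|^2 = 9^2 + 8^2 + 11^2
= 81 + 64 + 121
= 266


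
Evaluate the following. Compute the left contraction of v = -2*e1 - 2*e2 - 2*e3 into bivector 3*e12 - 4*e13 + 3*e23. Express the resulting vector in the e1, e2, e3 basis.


Left contraction v _| B = <vB>_1 (grade-1 part of the geometric product vB).
Using e1_|e12 = e2, e2_|e12 = -e1, e1_|e13 = e3, e3_|e13 = -e1, e2_|e23 = e3, e3_|e23 = -e2:
e1 coeff: -v2*b12 - v3*b13 = -(-2)*(3) - (-2)*(-4) = -2
e2 coeff: v1*b12 - v3*b23 = (-2)*(3) - (-2)*(3) = 0
e3 coeff: v1*b13 + v2*b23 = (-2)*(-4) + (-2)*(3) = 2
v _| B = -2*e1 + 0*e2 + 2*e3


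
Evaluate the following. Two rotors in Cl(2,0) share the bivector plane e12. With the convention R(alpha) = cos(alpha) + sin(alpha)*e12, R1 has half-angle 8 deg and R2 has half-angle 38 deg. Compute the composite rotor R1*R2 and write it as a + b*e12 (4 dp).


Same-plane rotors commute and their half-angles add:
R1*R2 = cos(a1 + a2) + sin(a1 + a2)*e12.
a1 + a2 = 8 + 38 = 46 deg
cos(46 deg) = 0.6947
sin(46 deg) = 0.7193
R1*R2 = 0.6947 + 0.7193*e12


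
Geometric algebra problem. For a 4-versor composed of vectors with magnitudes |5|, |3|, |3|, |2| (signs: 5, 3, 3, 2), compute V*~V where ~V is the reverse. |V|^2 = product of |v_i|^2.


Each vector v_i has |v_i|^2 = s_i^2
Squared scales: 5^2 = 25, 3^2 = 9, 3^2 = 9, 2^2 = 4
|V|^2 = 25 * 9 * 9 * 4
= 8100


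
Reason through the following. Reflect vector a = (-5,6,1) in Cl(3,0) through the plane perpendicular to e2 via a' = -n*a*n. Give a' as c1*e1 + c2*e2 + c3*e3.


Reflection formula: a' = -n*a*n, with n = e2 (unit vector, n^2 = 1).
For reflection through hyperplane perp to e2:
The component along e2 flips sign, others stay.
a = (-5, 6, 1)
a' = (-5, -6, 1)
a' = -5*e1 - 6*e2 + 1*e3


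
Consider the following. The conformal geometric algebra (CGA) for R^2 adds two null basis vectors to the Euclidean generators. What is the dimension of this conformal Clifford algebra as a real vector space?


The conformal model of R^2 uses Cl(3,1): the 2 Euclidean generators plus two extra orthogonal generators e+ (e+^2 = +1) and e- (e-^2 = -1), from which the null vectors e0, einf are built.
Number of generators m = 2 + 2 = 4.
dim Cl(p,q) = 2^m = 2^4 = 16


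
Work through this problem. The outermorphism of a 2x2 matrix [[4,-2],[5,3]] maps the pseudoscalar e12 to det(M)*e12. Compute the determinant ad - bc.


The outermorphism of a linear map f sends e1^e2 to f(e1)^f(e2).
f(e1) = 4*e1 + 5*e2
f(e2) = -2*e1 + 3*e2
f(e1) ^ f(e2) = (4*e1 + 5*e2) ^ (-2*e1 + 3*e2)
= 4*3*e12 + 5*(-2)*e21
= (12 - (-10))*e12
= 22*e12
Coefficient = 22


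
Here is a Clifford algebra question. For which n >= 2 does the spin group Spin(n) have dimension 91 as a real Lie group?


dim Spin(n) = dim so(n) = n(n-1)/2.
Solve n(n-1)/2 = 91, i.e. n^2 - n - 182 = 0.
Discriminant = 1 + 8*91 = 729
n = (1 + sqrt(729))/2 = (1 + 27)/2 = 14


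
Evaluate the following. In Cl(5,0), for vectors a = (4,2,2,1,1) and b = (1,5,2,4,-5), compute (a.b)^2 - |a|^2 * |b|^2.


a . b = 4*1 + 2*5 + 2*2 + 1*4 + 1*(-5)
= 4 + 10 + 4 + 4 + (-5) = 17
|a|^2 = 4^2 + 2^2 + 2^2 + 1^2 + 1^2 = 26
|b|^2 = 1^2 + 5^2 + 2^2 + 4^2 + (-5)^2 = 71
(a.b)^2 = 17^2 = 289
|a|^2 * |b|^2 = 26 * 71 = 1846
Result = 289 - 1846 = -1557


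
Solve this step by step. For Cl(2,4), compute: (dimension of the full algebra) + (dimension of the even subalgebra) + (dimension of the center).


n = 2 + 4 = 6
Total dim = 2^6 = 64
Even subalgebra dim = 2^5 = 32
n is even, so center dim = 1
Sum = 64 + 32 + 1 = 97


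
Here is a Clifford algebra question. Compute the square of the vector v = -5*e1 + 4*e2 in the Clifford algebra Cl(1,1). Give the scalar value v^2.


v^2 = sum of c_i^2 * e_i^2
Positive signature terms (e_i^2 = +1): (-5)^2 = 25
Negative signature terms (e_j^2 = -1): 4^2 = 16
v^2 = 25 - 16 = 9


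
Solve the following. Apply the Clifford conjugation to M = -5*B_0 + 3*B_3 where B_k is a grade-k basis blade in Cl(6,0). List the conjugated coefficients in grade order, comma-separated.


Clifford conjugate sign for grade k: (-1)^(k(k+1)/2)
Grade 0: (-1)^(0*1/2) = (-1)^0 = 1, coeff -5 -> -5
Grade 3: (-1)^(3*4/2) = (-1)^6 = 1, coeff 3 -> 3
Conjugated coefficients: -5, 3


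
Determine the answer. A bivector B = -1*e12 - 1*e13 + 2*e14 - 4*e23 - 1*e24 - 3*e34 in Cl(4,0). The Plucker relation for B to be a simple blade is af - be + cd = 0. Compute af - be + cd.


Plucker relation: af - be + cd
a*f = (-1)*(-3) = 3
b*e = (-1)*(-1) = 1
c*d = 2*(-4) = -8
af - be + cd = 3 - 1 + (-8)
= -6


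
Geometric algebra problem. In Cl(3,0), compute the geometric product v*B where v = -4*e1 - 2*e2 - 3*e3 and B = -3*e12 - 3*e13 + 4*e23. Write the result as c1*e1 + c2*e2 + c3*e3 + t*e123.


vB has grade-1 (vector) and grade-3 (trivector) parts: vB = (v _| B) + (v ^ B).
Vector part <vB>_1:
  e1: -v2*b12 - v3*b13 = -(-2)*(-3) - (-3)*(-3) = -15
  e2: v1*b12 - v3*b23 = (-4)*(-3) - (-3)*(4) = 24
  e3: v1*b13 + v2*b23 = (-4)*(-3) + (-2)*(4) = 4
Trivector part <vB>_3:
  e123: v1*b23 - v2*b13 + v3*b12 = (-4)*(4) - (-2)*(-3) + (-3)*(-3) = -13
vB = -15*e1 + 24*e2 + 4*e3 - 13*e123


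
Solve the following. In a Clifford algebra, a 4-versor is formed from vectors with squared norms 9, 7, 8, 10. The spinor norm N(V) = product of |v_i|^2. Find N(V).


Spinor norm N(V) = |v1|^2 * |v2|^2 * ... * |v4|^2
= 9 * 7 * 8 * 10
Running product: 9, 63, 504, 5040
N(V) = 5040


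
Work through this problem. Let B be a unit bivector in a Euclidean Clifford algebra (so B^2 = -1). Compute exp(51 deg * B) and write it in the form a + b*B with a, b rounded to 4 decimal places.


For a unit bivector B with B^2 = -1, the exponential series gives
e^(theta*B) = cos(theta) + sin(theta)*B (the GA analogue of Euler's formula).
theta = 51 degrees = 0.890118 rad
cos(51 deg) = 0.6293
sin(51 deg) = 0.7771
exp(theta*B) = 0.6293 + 0.7771*B


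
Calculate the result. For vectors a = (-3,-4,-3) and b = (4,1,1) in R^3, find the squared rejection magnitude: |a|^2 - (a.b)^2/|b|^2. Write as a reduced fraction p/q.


|a|^2 = (-3)^2 + (-4)^2 + (-3)^2 = 34
|b|^2 = 4^2 + 1^2 + 1^2 = 18
a . b = (-3)*4 + (-4)*1 + (-3)*1 = -19
(a.b)^2 = (-19)^2 = 361
|rej|^2 = 34 - 361/18
= (612 - 361)/18
= 251/18
In lowest terms: 251/18


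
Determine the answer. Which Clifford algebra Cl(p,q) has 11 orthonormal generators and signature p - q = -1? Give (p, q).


We need p + q = 11 and p - q = -1.
Adding: 2p = 11 + (-1) = 10, so p = 5.
Then q = 11 - 5 = 6.
(p, q) = (5, 6)


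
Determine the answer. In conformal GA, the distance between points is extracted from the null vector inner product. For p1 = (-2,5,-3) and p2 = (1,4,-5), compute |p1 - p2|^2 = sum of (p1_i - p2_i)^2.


p1 - p2 = (-3, 1, 2)
|p1 - p2|^2 = (-3)^2 + 1^2 + 2^2
= 9 + 1 + 4
= 14


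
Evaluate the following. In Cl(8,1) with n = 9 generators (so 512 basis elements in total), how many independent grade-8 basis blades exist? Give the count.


Number of grade-k basis blades in Cl(p,q) with n = p + q is C(n, k).
n = 8 + 1 = 9
C(9, 8) = 9! / (8! * 1!)
= 362880 / (40320 * 1)
= 9


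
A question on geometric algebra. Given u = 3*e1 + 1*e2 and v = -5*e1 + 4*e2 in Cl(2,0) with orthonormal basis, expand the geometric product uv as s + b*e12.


Expand: (3*e1 + 1*e2)(-5*e1 + 4*e2)
= 3*(-5)*e1e1 + 3*4*e1e2 + 1*(-5)*e2e1 + 1*4*e2e2
Using e1^2 = e2^2 = 1, e2e1 = -e1e2:
Scalar part s = 3*(-5) + 1*4 = -15 + 4 = -11
Bivector part b = 3*4 - 1*(-5) = 12 - (-5) = 17
uv = -11 + 17*e12


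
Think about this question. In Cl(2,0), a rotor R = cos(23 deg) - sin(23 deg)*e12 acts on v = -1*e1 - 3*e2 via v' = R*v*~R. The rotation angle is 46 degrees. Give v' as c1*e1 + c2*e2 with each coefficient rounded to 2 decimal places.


Rotor R = cos(23deg) - sin(23deg)*e12
Rotation angle theta = 2 * 23 = 46 degrees
v' = R*v*~R rotates v by theta.
cos(46deg) = 0.6947, sin(46deg) = 0.7193
v'_1 = -1*cos(46deg) - (-3)*sin(46deg)
= -1*0.6947 - (-3)*0.7193
= 1.46
v'_2 = -1*sin(46deg) + (-3)*cos(46deg)
= -1*0.7193 + (-3)*0.6947
= -2.80
v' = 1.46*e1 - 2.80*e2


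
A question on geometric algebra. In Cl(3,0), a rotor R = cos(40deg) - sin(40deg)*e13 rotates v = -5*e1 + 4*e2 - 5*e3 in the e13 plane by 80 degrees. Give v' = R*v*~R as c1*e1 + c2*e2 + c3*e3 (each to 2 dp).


Rotor R = cos(40deg) - sin(40deg)*e13
Rotation angle theta = 2 * 40 = 80 degrees in the e13 plane (e1 -> e3).
The component perpendicular to the plane (e2) is invariant: v'_2 = v2 = 4.00
cos(80deg) = 0.1736, sin(80deg) = 0.9848
v'_1 = v1*cos(theta) - v3*sin(theta) = -5*0.1736 - (-5)*0.9848 = 4.06
v'_3 = v1*sin(theta) + v3*cos(theta) = -5*0.9848 + (-5)*0.1736 = -5.79
v' = 4.06*e1 + 4.00*e2 - 5.79*e3


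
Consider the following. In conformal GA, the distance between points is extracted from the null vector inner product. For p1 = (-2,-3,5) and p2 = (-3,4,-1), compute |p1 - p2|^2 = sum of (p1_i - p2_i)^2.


p1 - p2 = (1, -7, 6)
|p1 - p2|^2 = 1^2 + (-7)^2 + 6^2
= 1 + 49 + 36
= 86


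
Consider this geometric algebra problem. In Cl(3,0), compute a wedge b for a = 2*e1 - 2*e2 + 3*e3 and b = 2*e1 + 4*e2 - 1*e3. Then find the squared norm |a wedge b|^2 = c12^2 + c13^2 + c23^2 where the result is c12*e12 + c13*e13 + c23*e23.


a wedge b = (a1*b2 - a2*b1)*e12 + (a1*b3 - a3*b1)*e13 + (a2*b3 - a3*b2)*e23
e12 coeff: 2*4 - (-2)*2 = 8 - (-4) = 12
e13 coeff: 2*(-1) - 3*2 = -2 - 6 = -8
e23 coeff: (-2)*(-1) - 3*4 = 2 - 12 = -10
|a wedge b|^2 = 12^2 + (-8)^2 + (-10)^2
= 144 + 64 + 100
= 308


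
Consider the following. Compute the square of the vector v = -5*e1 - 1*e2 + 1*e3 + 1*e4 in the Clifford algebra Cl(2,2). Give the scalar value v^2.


v^2 = sum of c_i^2 * e_i^2
Positive signature terms (e_i^2 = +1): (-5)^2 + (-1)^2 = 26
Negative signature terms (e_j^2 = -1): 1^2 + 1^2 = 2
v^2 = 26 - 2 = 24


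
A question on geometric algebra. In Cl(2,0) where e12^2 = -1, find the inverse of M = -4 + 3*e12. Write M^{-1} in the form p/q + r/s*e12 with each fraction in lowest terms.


M = -4 + 3*e12, where e12^2 = -1.
Since M commutes with its reverse ~M = a - b*e12, M * ~M = a^2 - b^2*e12^2 = a^2 + b^2.
So M^{-1} = ~M / (a^2 + b^2) = (a - b*e12)/(a^2 + b^2).
a^2 + b^2 = 16 + 9 = 25
Scalar part = -4/25 = -4/25
Bivector coeff = -3/25 = -3/25
M^{-1} = -4/25 - 3/25*e12


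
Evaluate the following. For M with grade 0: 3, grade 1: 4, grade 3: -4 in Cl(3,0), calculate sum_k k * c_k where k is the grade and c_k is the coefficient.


Grade-weighted sum = sum of grade_k * coefficient_k
0*3 = 0
1*4 = 4
3*(-4) = -12
Total = 0 + 4 + (-12) = -8


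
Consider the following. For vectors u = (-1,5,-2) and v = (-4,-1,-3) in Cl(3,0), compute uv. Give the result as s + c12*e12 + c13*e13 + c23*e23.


In Cl(3,0): e_i^2 = 1, e_ie_j = -e_je_i for i != j.
Scalar part = u . v = (-1)*(-4) + 5*(-1) + (-2)*(-3)
= 4 + (-5) + 6 = 5
e12 coeff = (-1)*(-1) - 5*(-4) = 1 - (-20) = 21
e13 coeff = (-1)*(-3) - (-2)*(-4) = 3 - 8 = -5
e23 coeff = 5*(-3) - (-2)*(-1) = -15 - 2 = -17
uv = 5 + 21*e12 - 5*e13 - 17*e23


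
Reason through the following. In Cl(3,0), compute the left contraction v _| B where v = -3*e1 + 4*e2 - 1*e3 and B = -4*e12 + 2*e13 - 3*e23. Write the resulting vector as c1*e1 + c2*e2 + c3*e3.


Left contraction v _| B = <vB>_1 (grade-1 part of the geometric product vB).
Using e1_|e12 = e2, e2_|e12 = -e1, e1_|e13 = e3, e3_|e13 = -e1, e2_|e23 = e3, e3_|e23 = -e2:
e1 coeff: -v2*b12 - v3*b13 = -(4)*(-4) - (-1)*(2) = 18
e2 coeff: v1*b12 - v3*b23 = (-3)*(-4) - (-1)*(-3) = 9
e3 coeff: v1*b13 + v2*b23 = (-3)*(2) + (4)*(-3) = -18
v _| B = 18*e1 + 9*e2 - 18*e3


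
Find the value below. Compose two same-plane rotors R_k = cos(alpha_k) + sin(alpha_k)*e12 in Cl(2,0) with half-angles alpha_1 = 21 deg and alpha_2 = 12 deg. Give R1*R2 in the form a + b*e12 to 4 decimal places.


Same-plane rotors commute and their half-angles add:
R1*R2 = cos(a1 + a2) + sin(a1 + a2)*e12.
a1 + a2 = 21 + 12 = 33 deg
cos(33 deg) = 0.8387
sin(33 deg) = 0.5446
R1*R2 = 0.8387 + 0.5446*e12


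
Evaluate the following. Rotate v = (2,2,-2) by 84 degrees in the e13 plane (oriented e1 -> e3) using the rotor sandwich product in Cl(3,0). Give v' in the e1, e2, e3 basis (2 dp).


Rotor R = cos(42deg) - sin(42deg)*e13
Rotation angle theta = 2 * 42 = 84 degrees in the e13 plane (e1 -> e3).
The component perpendicular to the plane (e2) is invariant: v'_2 = v2 = 2.00
cos(84deg) = 0.1045, sin(84deg) = 0.9945
v'_1 = v1*cos(theta) - v3*sin(theta) = 2*0.1045 - (-2)*0.9945 = 2.20
v'_3 = v1*sin(theta) + v3*cos(theta) = 2*0.9945 + (-2)*0.1045 = 1.78
v' = 2.20*e1 + 2.00*e2 + 1.78*e3


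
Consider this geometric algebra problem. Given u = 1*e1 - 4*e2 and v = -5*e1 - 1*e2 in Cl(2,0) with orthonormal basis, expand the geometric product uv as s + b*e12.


Expand: (1*e1 - 4*e2)(-5*e1 - 1*e2)
= 1*(-5)*e1e1 + 1*(-1)*e1e2 + (-4)*(-5)*e2e1 + (-4)*(-1)*e2e2
Using e1^2 = e2^2 = 1, e2e1 = -e1e2:
Scalar part s = 1*(-5) + (-4)*(-1) = -5 + 4 = -1
Bivector part b = 1*(-1) - (-4)*(-5) = -1 - 20 = -21
uv = -1 - 21*e12


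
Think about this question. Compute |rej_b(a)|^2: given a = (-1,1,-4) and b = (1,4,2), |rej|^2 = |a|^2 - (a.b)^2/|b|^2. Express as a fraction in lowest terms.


|a|^2 = (-1)^2 + 1^2 + (-4)^2 = 18
|b|^2 = 1^2 + 4^2 + 2^2 = 21
a . b = (-1)*1 + 1*4 + (-4)*2 = -5
(a.b)^2 = (-5)^2 = 25
|rej|^2 = 18 - 25/21
= (378 - 25)/21
= 353/21
In lowest terms: 353/21


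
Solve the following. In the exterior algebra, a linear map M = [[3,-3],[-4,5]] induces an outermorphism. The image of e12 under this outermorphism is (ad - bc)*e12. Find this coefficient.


The outermorphism of a linear map f sends e1^e2 to f(e1)^f(e2).
f(e1) = 3*e1 - 4*e2
f(e2) = -3*e1 + 5*e2
f(e1) ^ f(e2) = (3*e1 - 4*e2) ^ (-3*e1 + 5*e2)
= 3*5*e12 + (-4)*(-3)*e21
= (15 - 12)*e12
= 3*e12
Coefficient = 3


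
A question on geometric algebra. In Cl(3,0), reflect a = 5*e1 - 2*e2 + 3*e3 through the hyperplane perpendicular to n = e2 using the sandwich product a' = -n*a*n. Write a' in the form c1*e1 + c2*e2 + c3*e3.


Reflection formula: a' = -n*a*n, with n = e2 (unit vector, n^2 = 1).
For reflection through hyperplane perp to e2:
The component along e2 flips sign, others stay.
a = (5, -2, 3)
a' = (5, 2, 3)
a' = 5*e1 + 2*e2 + 3*e3


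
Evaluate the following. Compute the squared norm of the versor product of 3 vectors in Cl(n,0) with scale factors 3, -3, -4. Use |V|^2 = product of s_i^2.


Each vector v_i has |v_i|^2 = s_i^2
Squared scales: 3^2 = 9, (-3)^2 = 9, (-4)^2 = 16
|V|^2 = 9 * 9 * 16
= 1296


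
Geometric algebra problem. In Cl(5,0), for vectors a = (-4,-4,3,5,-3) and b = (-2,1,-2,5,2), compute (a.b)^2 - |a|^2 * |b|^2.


a . b = (-4)*(-2) + (-4)*1 + 3*(-2) + 5*5 + (-3)*2
= 8 + (-4) + (-6) + 25 + (-6) = 17
|a|^2 = (-4)^2 + (-4)^2 + 3^2 + 5^2 + (-3)^2 = 75
|b|^2 = (-2)^2 + 1^2 + (-2)^2 + 5^2 + 2^2 = 38
(a.b)^2 = 17^2 = 289
|a|^2 * |b|^2 = 75 * 38 = 2850
Result = 289 - 2850 = -2561
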